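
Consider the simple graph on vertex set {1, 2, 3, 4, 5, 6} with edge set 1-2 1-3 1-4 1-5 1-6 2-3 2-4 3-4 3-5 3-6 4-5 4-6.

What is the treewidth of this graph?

A width-3 tree decomposition is:
Bags: B1 = {1, 2, 3, 4}  B2 = {1, 3, 4, 5}  B3 = {1, 3, 4, 6}
Tree: B1–B2, B2–B3
Every bag has size at most 4, so the width is 4 − 1 = 3 and tw(G) ≤ 3. For the lower bound, the 4 vertices {1, 2, 3, 4} are pairwise adjacent, and any tree decomposition puts a clique entirely inside one bag — forcing width ≥ 3. Therefore the treewidth is 3.

3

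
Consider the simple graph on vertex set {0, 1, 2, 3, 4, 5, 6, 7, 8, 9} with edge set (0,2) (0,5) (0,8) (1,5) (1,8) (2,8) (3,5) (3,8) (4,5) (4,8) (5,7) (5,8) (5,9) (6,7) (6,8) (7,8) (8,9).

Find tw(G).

2

A width-2 tree decomposition is:
Bags: B1 = {6, 7, 8}  B2 = {5, 7, 8}  B3 = {0, 5, 8}  B4 = {3, 5, 8}  B5 = {5, 8, 9}  B6 = {1, 5, 8}  B7 = {4, 5, 8}  B8 = {0, 2, 8}
Tree: B1–B2, B2–B3, B3–B4, B2–B5, B3–B6, B3–B7, B3–B8
The largest bag has 3 vertices, giving width 2; this decomposition certifies tw(G) ≤ 2. Conversely, {0, 2, 8} is a clique of size 3, and the vertices of any clique must share a bag in every tree decomposition; so some bag has ≥ 3 vertices and tw(G) ≥ 2. Combining the bounds, tw(G) = 2.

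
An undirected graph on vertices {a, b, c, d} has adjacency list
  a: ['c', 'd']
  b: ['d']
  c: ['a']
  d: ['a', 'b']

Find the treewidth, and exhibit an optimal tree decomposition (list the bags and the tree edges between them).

Treewidth 1.
One optimal decomposition is:
Bags: B1 = {b, d}  B2 = {a, d}  B3 = {a, c}
Tree: B1–B2, B2–B3

Every bag has size at most 2, so the width is 2 − 1 = 1 and tw(G) ≤ 1. G has an edge, so its treewidth is at least 1. Hence tw(G) = 1 exactly.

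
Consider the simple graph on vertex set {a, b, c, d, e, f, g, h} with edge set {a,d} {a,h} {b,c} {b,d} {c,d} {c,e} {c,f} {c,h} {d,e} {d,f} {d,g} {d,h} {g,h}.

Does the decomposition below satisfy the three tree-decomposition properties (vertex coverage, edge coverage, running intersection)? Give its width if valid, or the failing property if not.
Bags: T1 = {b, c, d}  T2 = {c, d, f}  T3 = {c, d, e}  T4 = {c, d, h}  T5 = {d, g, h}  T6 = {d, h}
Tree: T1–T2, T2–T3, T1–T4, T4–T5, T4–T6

No — vertex a appears in no bag.

A tree decomposition must satisfy three properties: every vertex lies in some bag; for every edge, both endpoints lie together in some bag; and for every vertex, the bags containing it form a connected subtree. Here vertex a appears in no bag, so the decomposition is invalid.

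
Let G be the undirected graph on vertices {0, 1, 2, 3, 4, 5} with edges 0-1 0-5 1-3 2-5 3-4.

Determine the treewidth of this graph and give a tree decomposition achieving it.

The largest bag has 2 vertices, giving width 1; this decomposition certifies tw(G) ≤ 1. G has an edge, so its treewidth is at least 1. Hence tw(G) = 1 exactly.

Treewidth 1.
One such decomposition:
Bags: B1 = {3, 4}  B2 = {1, 3}  B3 = {0, 1}  B4 = {0, 5}  B5 = {2, 5}
Tree: B1–B2, B2–B3, B3–B4, B4–B5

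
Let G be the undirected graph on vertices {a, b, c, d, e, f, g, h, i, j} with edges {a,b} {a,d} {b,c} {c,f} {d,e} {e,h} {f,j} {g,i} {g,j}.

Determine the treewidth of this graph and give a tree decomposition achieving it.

Treewidth 1.
One such decomposition:
Bags: B1 = {g, i}  B2 = {g, j}  B3 = {f, j}  B4 = {c, f}  B5 = {b, c}  B6 = {a, b}  B7 = {a, d}  B8 = {d, e}  B9 = {e, h}
Tree: B1–B2, B2–B3, B3–B4, B4–B5, B5–B6, B6–B7, B7–B8, B8–B9

Every bag has size at most 2, so the width is 2 − 1 = 1 and tw(G) ≤ 1. Since G has at least one edge (e.g. i–g), it is not an edgeless graph, so tw(G) ≥ 1. Therefore the treewidth is 1.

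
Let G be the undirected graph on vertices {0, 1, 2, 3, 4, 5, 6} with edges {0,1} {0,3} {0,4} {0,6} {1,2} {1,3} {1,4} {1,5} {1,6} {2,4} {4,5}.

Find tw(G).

A width-2 tree decomposition is:
Bags: B1 = {1, 4, 5}  B2 = {0, 1, 4}  B3 = {0, 1, 3}  B4 = {0, 1, 6}  B5 = {1, 2, 4}
Tree: B1–B2, B2–B3, B3–B4, B2–B5
The largest bag has 3 vertices, giving width 2; this decomposition certifies tw(G) ≤ 2. On the other hand G contains the 3-clique {0, 1, 3}. A clique must lie in a single bag of any decomposition, so no decomposition can have width below 2. Hence tw(G) = 2 exactly.

2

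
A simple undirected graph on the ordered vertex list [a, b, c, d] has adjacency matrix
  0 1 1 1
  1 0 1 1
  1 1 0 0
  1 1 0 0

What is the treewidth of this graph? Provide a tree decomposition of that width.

Treewidth 2.
One optimal decomposition is:
Bags: B1 = {a, b, c}  B2 = {a, b, d}
Tree: B1–B2

The largest bag has 3 vertices, giving width 2; this decomposition certifies tw(G) ≤ 2. For the lower bound, the 3 vertices {a, b, d} are pairwise adjacent, and any tree decomposition puts a clique entirely inside one bag — forcing width ≥ 2. Hence tw(G) = 2 exactly.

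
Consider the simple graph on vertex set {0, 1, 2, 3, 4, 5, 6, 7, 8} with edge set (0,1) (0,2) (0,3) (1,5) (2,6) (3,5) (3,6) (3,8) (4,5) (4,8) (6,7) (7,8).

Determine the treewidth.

A width-3 tree decomposition is:
Bags: B1 = {0, 1, 2, 5}  B2 = {0, 2, 3, 5}  B3 = {2, 3, 5, 6}  B4 = {3, 4, 5, 6}  B5 = {3, 4, 6, 8}  B6 = {4, 6, 7, 8}
Tree: B1–B2, B2–B3, B3–B4, B4–B5, B5–B6
The largest bag has 4 vertices, giving width 3; this decomposition certifies tw(G) ≤ 3. For the lower bound: the 4 vertex sets {0,1,2}, {5}, {3}, {4,6,7,8} are disjoint, each induces a connected subgraph, and every pair is joined by at least one edge of G. Contracting each set to a single vertex therefore yields K_{4} as a minor, and since treewidth is minor-monotone, tw(G) ≥ tw(K_{4}) = 3. Hence tw(G) = 3 exactly.

3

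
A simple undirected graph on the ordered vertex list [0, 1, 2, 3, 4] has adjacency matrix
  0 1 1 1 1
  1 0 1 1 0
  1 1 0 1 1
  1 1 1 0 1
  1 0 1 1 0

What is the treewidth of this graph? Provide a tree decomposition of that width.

The largest bag has 4 vertices, giving width 3; this decomposition certifies tw(G) ≤ 3. On the other hand G contains the 4-clique {0, 1, 2, 3}. A clique must lie in a single bag of any decomposition, so no decomposition can have width below 3. Therefore the treewidth is 3.

Treewidth 3.
One optimal decomposition is:
Bags: B1 = {0, 2, 3, 4}  B2 = {0, 1, 2, 3}
Tree: B1–B2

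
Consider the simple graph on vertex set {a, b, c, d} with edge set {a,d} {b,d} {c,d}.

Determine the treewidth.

1

A width-1 tree decomposition is:
Bags: B1 = {c, d}  B2 = {b, d}  B3 = {a, d}
Tree: B1–B2, B2–B3
Each bag holds 2 vertices, so the decomposition has width 1, which upper-bounds the treewidth. G has an edge, so its treewidth is at least 1. Therefore the treewidth is 1.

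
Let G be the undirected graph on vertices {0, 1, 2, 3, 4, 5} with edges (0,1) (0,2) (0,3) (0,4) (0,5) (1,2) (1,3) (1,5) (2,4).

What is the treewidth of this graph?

2

A width-2 tree decomposition is:
Bags: B1 = {0, 1, 2}  B2 = {0, 2, 4}  B3 = {0, 1, 5}  B4 = {0, 1, 3}
Tree: B1–B2, B1–B3, B1–B4
The largest bag has 3 vertices, giving width 2; this decomposition certifies tw(G) ≤ 2. On the other hand G contains the 3-clique {0, 1, 2}. A clique must lie in a single bag of any decomposition, so no decomposition can have width below 2. The upper and lower bounds meet at 2, so that is the treewidth.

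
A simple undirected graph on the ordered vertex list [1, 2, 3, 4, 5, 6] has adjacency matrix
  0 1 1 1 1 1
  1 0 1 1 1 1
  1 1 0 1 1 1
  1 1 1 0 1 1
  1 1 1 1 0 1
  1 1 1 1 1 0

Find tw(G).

5

A width-5 tree decomposition is:
Bags: B1 = {1, 2, 3, 4, 5, 6}
Tree: (single bag)
A single bag containing all 6 vertices is trivially a valid decomposition of width 5. Conversely, {1, 2, 3, 4, 5, 6} is a clique of size 6, and the vertices of any clique must share a bag in every tree decomposition; so some bag has ≥ 6 vertices and tw(G) ≥ 5. The upper and lower bounds meet at 5, so that is the treewidth.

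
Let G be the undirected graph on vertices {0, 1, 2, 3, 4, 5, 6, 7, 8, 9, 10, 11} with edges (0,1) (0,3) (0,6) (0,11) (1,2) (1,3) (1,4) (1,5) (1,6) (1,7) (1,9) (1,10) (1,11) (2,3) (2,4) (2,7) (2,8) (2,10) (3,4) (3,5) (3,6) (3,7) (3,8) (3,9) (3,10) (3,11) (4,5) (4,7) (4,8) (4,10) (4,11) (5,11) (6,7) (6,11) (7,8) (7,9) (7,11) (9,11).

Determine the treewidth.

A width-4 tree decomposition is:
Bags: B1 = {1, 3, 4, 7, 11}  B2 = {1, 2, 3, 4, 7}  B3 = {1, 2, 3, 4, 10}  B4 = {1, 3, 7, 9, 11}  B5 = {1, 3, 4, 5, 11}  B6 = {2, 3, 4, 7, 8}  B7 = {1, 3, 6, 7, 11}  B8 = {0, 1, 3, 6, 11}
Tree: B1–B2, B2–B3, B1–B4, B1–B5, B2–B6, B4–B7, B7–B8
The largest bag has 5 vertices, giving width 4; this decomposition certifies tw(G) ≤ 4. For the lower bound, the 5 vertices {2, 3, 4, 7, 8} are pairwise adjacent, and any tree decomposition puts a clique entirely inside one bag — forcing width ≥ 4. Therefore the treewidth is 4.

4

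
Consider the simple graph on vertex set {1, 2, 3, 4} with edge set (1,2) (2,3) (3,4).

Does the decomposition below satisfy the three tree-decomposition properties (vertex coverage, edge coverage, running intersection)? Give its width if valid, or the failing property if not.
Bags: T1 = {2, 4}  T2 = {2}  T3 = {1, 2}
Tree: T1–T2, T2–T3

No — vertex 3 appears in no bag.

A tree decomposition must satisfy three properties: every vertex lies in some bag; for every edge, both endpoints lie together in some bag; and for every vertex, the bags containing it form a connected subtree. Here vertex 3 appears in no bag, so the decomposition is invalid.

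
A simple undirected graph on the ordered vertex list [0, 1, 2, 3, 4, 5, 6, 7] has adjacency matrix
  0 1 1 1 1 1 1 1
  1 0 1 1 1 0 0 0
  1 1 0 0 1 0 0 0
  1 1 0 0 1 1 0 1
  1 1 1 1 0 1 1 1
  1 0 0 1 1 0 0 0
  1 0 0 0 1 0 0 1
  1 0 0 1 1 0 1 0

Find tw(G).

3

A width-3 tree decomposition is:
Bags: B1 = {0, 3, 4, 5}  B2 = {0, 3, 4, 7}  B3 = {0, 4, 6, 7}  B4 = {0, 1, 3, 4}  B5 = {0, 1, 2, 4}
Tree: B1–B2, B2–B3, B1–B4, B4–B5
Every bag has size at most 4, so the width is 4 − 1 = 3 and tw(G) ≤ 3. On the other hand G contains the 4-clique {0, 1, 2, 4}. A clique must lie in a single bag of any decomposition, so no decomposition can have width below 3. Therefore the treewidth is 3.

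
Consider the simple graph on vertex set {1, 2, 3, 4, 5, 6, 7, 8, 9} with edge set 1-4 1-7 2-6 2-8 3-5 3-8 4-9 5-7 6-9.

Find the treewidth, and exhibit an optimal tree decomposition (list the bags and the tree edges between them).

Treewidth 2.
One optimal decomposition is:
Bags: B1 = {3, 5, 8}  B2 = {2, 5, 8}  B3 = {2, 5, 6}  B4 = {5, 6, 9}  B5 = {4, 5, 9}  B6 = {1, 4, 5}  B7 = {1, 5, 7}
Tree: B1–B2, B2–B3, B3–B4, B4–B5, B5–B6, B6–B7

Each bag holds 3 vertices, so the decomposition has width 2, which upper-bounds the treewidth. Since 5–3–8–2–6–9–4–1–7–5 is a cycle in G, G is not acyclic. Forests are exactly the graphs of treewidth ≤ 1, so tw(G) ≥ 2. Combining the bounds, tw(G) = 2.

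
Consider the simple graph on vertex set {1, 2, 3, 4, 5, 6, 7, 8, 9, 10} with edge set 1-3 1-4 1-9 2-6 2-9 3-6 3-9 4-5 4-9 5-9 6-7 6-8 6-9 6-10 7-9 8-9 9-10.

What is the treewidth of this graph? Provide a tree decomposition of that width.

Each bag holds 3 vertices, so the decomposition has width 2, which upper-bounds the treewidth. On the other hand G contains the 3-clique {1, 3, 9}. A clique must lie in a single bag of any decomposition, so no decomposition can have width below 2. Combining the bounds, tw(G) = 2.

Treewidth 2.
One optimal decomposition is:
Bags: B1 = {1, 3, 9}  B2 = {3, 6, 9}  B3 = {2, 6, 9}  B4 = {6, 7, 9}  B5 = {1, 4, 9}  B6 = {6, 8, 9}  B7 = {4, 5, 9}  B8 = {6, 9, 10}
Tree: B1–B2, B2–B3, B3–B4, B1–B5, B2–B6, B5–B7, B4–B8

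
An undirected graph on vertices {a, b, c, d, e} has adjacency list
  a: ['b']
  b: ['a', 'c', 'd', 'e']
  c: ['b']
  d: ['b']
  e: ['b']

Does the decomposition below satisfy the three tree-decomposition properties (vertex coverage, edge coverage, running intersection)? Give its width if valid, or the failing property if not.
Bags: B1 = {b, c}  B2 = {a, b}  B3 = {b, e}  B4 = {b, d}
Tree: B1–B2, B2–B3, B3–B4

Checking the three conditions: (i) the bags cover all of {a, b, c, d, e}; (ii) for each edge, some bag contains both endpoints; (iii) the bags containing any fixed vertex form a subtree. All hold, so the decomposition is valid with width 2 − 1 = 1.

Yes; width 1.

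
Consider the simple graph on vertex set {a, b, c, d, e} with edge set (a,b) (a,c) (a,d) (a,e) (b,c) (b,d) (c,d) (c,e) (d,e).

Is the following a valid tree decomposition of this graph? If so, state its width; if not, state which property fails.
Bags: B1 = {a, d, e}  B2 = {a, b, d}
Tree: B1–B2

A tree decomposition must satisfy three properties: every vertex lies in some bag; for every edge, both endpoints lie together in some bag; and for every vertex, the bags containing it form a connected subtree. Here vertex c appears in no bag, so the decomposition is invalid.

No — vertex c appears in no bag.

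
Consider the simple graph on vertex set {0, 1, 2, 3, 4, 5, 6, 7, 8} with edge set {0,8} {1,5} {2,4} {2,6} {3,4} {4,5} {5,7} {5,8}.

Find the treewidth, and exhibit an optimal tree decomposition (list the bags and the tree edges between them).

Every bag has size at most 2, so the width is 2 − 1 = 1 and tw(G) ≤ 1. Any graph with an edge has treewidth ≥ 1, and G has the edge 4–3. Combining the bounds, tw(G) = 1.

Treewidth 1.
One such decomposition:
Bags: B1 = {3, 4}  B2 = {2, 4}  B3 = {4, 5}  B4 = {2, 6}  B5 = {5, 8}  B6 = {1, 5}  B7 = {0, 8}  B8 = {5, 7}
Tree: B1–B2, B2–B3, B2–B4, B3–B5, B3–B6, B5–B7, B6–B8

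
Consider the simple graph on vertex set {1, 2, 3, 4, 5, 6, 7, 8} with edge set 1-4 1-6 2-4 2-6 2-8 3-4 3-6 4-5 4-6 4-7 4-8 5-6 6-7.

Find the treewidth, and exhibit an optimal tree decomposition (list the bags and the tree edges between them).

Treewidth 2.
One optimal decomposition is:
Bags: B1 = {1, 4, 6}  B2 = {3, 4, 6}  B3 = {2, 4, 6}  B4 = {4, 5, 6}  B5 = {4, 6, 7}  B6 = {2, 4, 8}
Tree: B1–B2, B1–B3, B1–B4, B4–B5, B3–B6

Each bag holds 3 vertices, so the decomposition has width 2, which upper-bounds the treewidth. On the other hand G contains the 3-clique {2, 4, 8}. A clique must lie in a single bag of any decomposition, so no decomposition can have width below 2. The upper and lower bounds meet at 2, so that is the treewidth.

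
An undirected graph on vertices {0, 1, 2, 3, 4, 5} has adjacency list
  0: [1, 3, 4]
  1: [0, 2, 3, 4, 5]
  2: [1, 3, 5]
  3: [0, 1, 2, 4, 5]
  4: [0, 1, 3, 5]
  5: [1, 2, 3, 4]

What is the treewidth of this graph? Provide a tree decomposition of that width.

The largest bag has 4 vertices, giving width 3; this decomposition certifies tw(G) ≤ 3. Conversely, {1, 2, 3, 5} is a clique of size 4, and the vertices of any clique must share a bag in every tree decomposition; so some bag has ≥ 4 vertices and tw(G) ≥ 3. Hence tw(G) = 3 exactly.

Treewidth 3.
Bags: B1 = {0, 1, 3, 4}  B2 = {1, 3, 4, 5}  B3 = {1, 2, 3, 5}
Tree: B1–B2, B2–B3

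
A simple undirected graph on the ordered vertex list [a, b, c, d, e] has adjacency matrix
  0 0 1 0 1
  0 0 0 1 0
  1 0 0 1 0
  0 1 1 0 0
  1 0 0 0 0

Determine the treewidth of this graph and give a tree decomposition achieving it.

Treewidth 1.
One such decomposition:
Bags: B1 = {a, e}  B2 = {a, c}  B3 = {c, d}  B4 = {b, d}
Tree: B1–B2, B2–B3, B3–B4

Each bag holds 2 vertices, so the decomposition has width 1, which upper-bounds the treewidth. G has an edge, so its treewidth is at least 1. Combining the bounds, tw(G) = 1.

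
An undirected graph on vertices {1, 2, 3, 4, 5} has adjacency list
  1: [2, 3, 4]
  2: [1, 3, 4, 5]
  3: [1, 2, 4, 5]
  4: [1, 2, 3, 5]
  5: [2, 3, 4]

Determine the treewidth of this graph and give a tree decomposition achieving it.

Every bag has size at most 4, so the width is 4 − 1 = 3 and tw(G) ≤ 3. Conversely, {1, 2, 3, 4} is a clique of size 4, and the vertices of any clique must share a bag in every tree decomposition; so some bag has ≥ 4 vertices and tw(G) ≥ 3. The upper and lower bounds meet at 3, so that is the treewidth.

Treewidth 3.
One such decomposition:
Bags: B1 = {2, 3, 4, 5}  B2 = {1, 2, 3, 4}
Tree: B1–B2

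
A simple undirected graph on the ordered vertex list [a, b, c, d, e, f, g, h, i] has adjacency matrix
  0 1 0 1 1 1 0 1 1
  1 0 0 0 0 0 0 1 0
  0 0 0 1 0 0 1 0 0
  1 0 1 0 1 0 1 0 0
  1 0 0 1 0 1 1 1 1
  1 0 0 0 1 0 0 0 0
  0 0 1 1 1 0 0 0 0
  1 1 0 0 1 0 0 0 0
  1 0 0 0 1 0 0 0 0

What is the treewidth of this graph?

2

A width-2 tree decomposition is:
Bags: B1 = {a, e, f}  B2 = {a, e, h}  B3 = {a, b, h}  B4 = {a, e, i}  B5 = {a, d, e}  B6 = {d, e, g}  B7 = {c, d, g}
Tree: B1–B2, B2–B3, B2–B4, B1–B5, B5–B6, B6–B7
Each bag holds 3 vertices, so the decomposition has width 2, which upper-bounds the treewidth. Conversely, {d, e, g} is a clique of size 3, and the vertices of any clique must share a bag in every tree decomposition; so some bag has ≥ 3 vertices and tw(G) ≥ 2. The upper and lower bounds meet at 2, so that is the treewidth.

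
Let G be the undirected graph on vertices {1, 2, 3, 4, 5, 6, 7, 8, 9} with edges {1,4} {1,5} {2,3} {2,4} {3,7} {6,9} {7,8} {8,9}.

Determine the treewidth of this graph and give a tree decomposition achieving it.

Treewidth 1.
One optimal decomposition is:
Bags: B1 = {1, 5}  B2 = {1, 4}  B3 = {2, 4}  B4 = {2, 3}  B5 = {3, 7}  B6 = {7, 8}  B7 = {8, 9}  B8 = {6, 9}
Tree: B1–B2, B2–B3, B3–B4, B4–B5, B5–B6, B6–B7, B7–B8

Every bag has size at most 2, so the width is 2 − 1 = 1 and tw(G) ≤ 1. Since G has at least one edge (e.g. 5–1), it is not an edgeless graph, so tw(G) ≥ 1. Therefore the treewidth is 1.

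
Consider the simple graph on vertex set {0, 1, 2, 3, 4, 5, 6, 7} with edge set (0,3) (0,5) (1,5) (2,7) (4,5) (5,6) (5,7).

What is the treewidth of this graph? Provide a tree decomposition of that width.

Treewidth 1.
One optimal decomposition is:
Bags: B1 = {2, 7}  B2 = {5, 7}  B3 = {1, 5}  B4 = {5, 6}  B5 = {0, 5}  B6 = {4, 5}  B7 = {0, 3}
Tree: B1–B2, B2–B3, B2–B4, B2–B5, B2–B6, B5–B7

Every bag has size at most 2, so the width is 2 − 1 = 1 and tw(G) ≤ 1. Since G has at least one edge (e.g. 7–2), it is not an edgeless graph, so tw(G) ≥ 1. Therefore the treewidth is 1.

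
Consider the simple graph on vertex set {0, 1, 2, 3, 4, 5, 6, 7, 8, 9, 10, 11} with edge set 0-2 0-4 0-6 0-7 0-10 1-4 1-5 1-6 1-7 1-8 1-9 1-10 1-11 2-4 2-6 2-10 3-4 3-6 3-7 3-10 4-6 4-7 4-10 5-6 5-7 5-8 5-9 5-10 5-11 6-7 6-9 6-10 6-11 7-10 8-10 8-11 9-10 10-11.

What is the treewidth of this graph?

A width-4 tree decomposition is:
Bags: B1 = {1, 4, 6, 7, 10}  B2 = {1, 5, 6, 7, 10}  B3 = {1, 5, 6, 10, 11}  B4 = {3, 4, 6, 7, 10}  B5 = {0, 4, 6, 7, 10}  B6 = {1, 5, 6, 9, 10}  B7 = {1, 5, 8, 10, 11}  B8 = {0, 2, 4, 6, 10}
Tree: B1–B2, B2–B3, B1–B4, B1–B5, B3–B6, B3–B7, B5–B8
Every bag has size at most 5, so the width is 5 − 1 = 4 and tw(G) ≤ 4. Conversely, {1, 5, 8, 10, 11} is a clique of size 5, and the vertices of any clique must share a bag in every tree decomposition; so some bag has ≥ 5 vertices and tw(G) ≥ 4. The upper and lower bounds meet at 4, so that is the treewidth.

4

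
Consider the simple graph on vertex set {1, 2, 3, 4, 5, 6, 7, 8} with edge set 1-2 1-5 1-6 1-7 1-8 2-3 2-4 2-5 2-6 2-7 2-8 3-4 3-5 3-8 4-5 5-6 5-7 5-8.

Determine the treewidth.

3

A width-3 tree decomposition is:
Bags: B1 = {1, 2, 5, 8}  B2 = {1, 2, 5, 6}  B3 = {2, 3, 5, 8}  B4 = {1, 2, 5, 7}  B5 = {2, 3, 4, 5}
Tree: B1–B2, B1–B3, B2–B4, B3–B5
Every bag has size at most 4, so the width is 4 − 1 = 3 and tw(G) ≤ 3. Conversely, {1, 2, 5, 8} is a clique of size 4, and the vertices of any clique must share a bag in every tree decomposition; so some bag has ≥ 4 vertices and tw(G) ≥ 3. Combining the bounds, tw(G) = 3.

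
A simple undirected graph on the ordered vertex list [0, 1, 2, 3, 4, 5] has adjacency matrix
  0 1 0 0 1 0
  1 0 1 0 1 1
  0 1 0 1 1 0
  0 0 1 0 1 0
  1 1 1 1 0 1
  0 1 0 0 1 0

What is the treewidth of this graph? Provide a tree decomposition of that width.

Treewidth 2.
Bags: B1 = {1, 2, 4}  B2 = {1, 4, 5}  B3 = {0, 1, 4}  B4 = {2, 3, 4}
Tree: B1–B2, B2–B3, B1–B4

Every bag has size at most 3, so the width is 3 − 1 = 2 and tw(G) ≤ 2. For the lower bound, the 3 vertices {0, 1, 4} are pairwise adjacent, and any tree decomposition puts a clique entirely inside one bag — forcing width ≥ 2. Combining the bounds, tw(G) = 2.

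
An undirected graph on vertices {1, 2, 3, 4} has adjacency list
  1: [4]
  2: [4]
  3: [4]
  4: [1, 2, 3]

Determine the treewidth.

1

A width-1 tree decomposition is:
Bags: B1 = {2, 4}  B2 = {1, 4}  B3 = {3, 4}
Tree: B1–B2, B1–B3
Every bag has size at most 2, so the width is 2 − 1 = 1 and tw(G) ≤ 1. Since G has at least one edge (e.g. 2–4), it is not an edgeless graph, so tw(G) ≥ 1. Combining the bounds, tw(G) = 1.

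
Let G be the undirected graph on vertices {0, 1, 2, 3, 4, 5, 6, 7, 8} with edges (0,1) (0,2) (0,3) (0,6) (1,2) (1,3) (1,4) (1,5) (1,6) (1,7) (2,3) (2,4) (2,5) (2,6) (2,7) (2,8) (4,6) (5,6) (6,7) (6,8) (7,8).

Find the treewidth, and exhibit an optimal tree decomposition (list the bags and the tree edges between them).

Each bag holds 4 vertices, so the decomposition has width 3, which upper-bounds the treewidth. For the lower bound, the 4 vertices {2, 6, 7, 8} are pairwise adjacent, and any tree decomposition puts a clique entirely inside one bag — forcing width ≥ 3. The upper and lower bounds meet at 3, so that is the treewidth.

Treewidth 3.
Bags: B1 = {0, 1, 2, 6}  B2 = {1, 2, 5, 6}  B3 = {1, 2, 6, 7}  B4 = {2, 6, 7, 8}  B5 = {1, 2, 4, 6}  B6 = {0, 1, 2, 3}
Tree: B1–B2, B1–B3, B3–B4, B3–B5, B1–B6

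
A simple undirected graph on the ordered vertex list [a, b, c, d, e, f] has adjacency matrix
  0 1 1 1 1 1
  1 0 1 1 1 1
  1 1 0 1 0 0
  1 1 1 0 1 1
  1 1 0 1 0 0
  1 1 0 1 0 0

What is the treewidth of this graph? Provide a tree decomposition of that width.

Each bag holds 4 vertices, so the decomposition has width 3, which upper-bounds the treewidth. Conversely, {a, b, d, e} is a clique of size 4, and the vertices of any clique must share a bag in every tree decomposition; so some bag has ≥ 4 vertices and tw(G) ≥ 3. Hence tw(G) = 3 exactly.

Treewidth 3.
One optimal decomposition is:
Bags: B1 = {a, b, d, f}  B2 = {a, b, c, d}  B3 = {a, b, d, e}
Tree: B1–B2, B2–B3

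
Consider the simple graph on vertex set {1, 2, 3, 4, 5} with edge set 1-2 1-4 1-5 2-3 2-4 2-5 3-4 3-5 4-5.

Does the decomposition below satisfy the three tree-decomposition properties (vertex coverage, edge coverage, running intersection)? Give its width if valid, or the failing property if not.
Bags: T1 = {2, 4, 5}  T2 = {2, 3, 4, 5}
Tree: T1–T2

A tree decomposition must satisfy three properties: every vertex lies in some bag; for every edge, both endpoints lie together in some bag; and for every vertex, the bags containing it form a connected subtree. Here vertex 1 appears in no bag, so the decomposition is invalid.

No — vertex 1 appears in no bag.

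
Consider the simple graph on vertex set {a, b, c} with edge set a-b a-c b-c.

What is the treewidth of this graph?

A width-2 tree decomposition is:
Bags: B1 = {a, b, c}
Tree: (single bag)
With just one bag of size 3, the width is 3 − 1 = 2, so tw(G) ≤ 2. On the other hand G contains the 3-clique {a, b, c}. A clique must lie in a single bag of any decomposition, so no decomposition can have width below 2. Combining the bounds, tw(G) = 2.

2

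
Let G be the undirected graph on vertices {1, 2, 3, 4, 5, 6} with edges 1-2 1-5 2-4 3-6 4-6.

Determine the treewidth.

1

A width-1 tree decomposition is:
Bags: B1 = {3, 6}  B2 = {4, 6}  B3 = {2, 4}  B4 = {1, 2}  B5 = {1, 5}
Tree: B1–B2, B2–B3, B3–B4, B4–B5
Each bag holds 2 vertices, so the decomposition has width 1, which upper-bounds the treewidth. Since G has at least one edge (e.g. 3–6), it is not an edgeless graph, so tw(G) ≥ 1. Therefore the treewidth is 1.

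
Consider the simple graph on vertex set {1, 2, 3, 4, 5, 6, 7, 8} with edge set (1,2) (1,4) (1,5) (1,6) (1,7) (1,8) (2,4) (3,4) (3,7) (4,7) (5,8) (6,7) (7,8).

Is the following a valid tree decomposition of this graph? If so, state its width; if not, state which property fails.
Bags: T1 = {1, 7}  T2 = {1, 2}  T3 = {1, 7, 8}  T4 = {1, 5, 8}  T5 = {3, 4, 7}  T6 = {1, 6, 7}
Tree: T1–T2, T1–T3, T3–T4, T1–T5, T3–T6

No — edge (4,1) lies in no bag.

A tree decomposition must satisfy three properties: every vertex lies in some bag; for every edge, both endpoints lie together in some bag; and for every vertex, the bags containing it form a connected subtree. Here edge (4,1) lies in no bag, so the decomposition is invalid.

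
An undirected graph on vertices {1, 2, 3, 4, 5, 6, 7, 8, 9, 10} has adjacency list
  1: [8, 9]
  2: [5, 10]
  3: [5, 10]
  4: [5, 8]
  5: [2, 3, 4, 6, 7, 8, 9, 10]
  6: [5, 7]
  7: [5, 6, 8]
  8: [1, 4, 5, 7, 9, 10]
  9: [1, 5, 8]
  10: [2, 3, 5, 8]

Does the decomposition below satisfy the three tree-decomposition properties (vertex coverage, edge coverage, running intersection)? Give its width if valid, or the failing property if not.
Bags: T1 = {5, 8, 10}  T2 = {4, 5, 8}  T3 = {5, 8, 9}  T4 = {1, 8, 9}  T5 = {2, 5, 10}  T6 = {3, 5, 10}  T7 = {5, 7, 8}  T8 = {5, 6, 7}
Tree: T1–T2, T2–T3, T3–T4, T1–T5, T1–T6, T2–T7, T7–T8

Yes; width 2.

Vertex coverage: the bags together contain {1, 2, 3, 4, 5, 6, 7, 8, 9, 10}, the full vertex set. Edge coverage: each edge of G has both endpoints in at least one bag. Running intersection: for every vertex, the bags containing it form a connected subtree. All three properties hold, so this is a valid tree decomposition of width max|bag| − 1 = 2, and hence tw(G) ≤ 2.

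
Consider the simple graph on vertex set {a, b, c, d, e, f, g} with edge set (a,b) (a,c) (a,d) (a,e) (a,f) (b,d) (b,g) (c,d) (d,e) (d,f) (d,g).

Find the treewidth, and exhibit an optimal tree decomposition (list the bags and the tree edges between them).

Treewidth 2.
Bags: B1 = {a, c, d}  B2 = {a, b, d}  B3 = {b, d, g}  B4 = {a, d, e}  B5 = {a, d, f}
Tree: B1–B2, B2–B3, B1–B4, B2–B5

Each bag holds 3 vertices, so the decomposition has width 2, which upper-bounds the treewidth. For the lower bound, the 3 vertices {b, d, g} are pairwise adjacent, and any tree decomposition puts a clique entirely inside one bag — forcing width ≥ 2. Combining the bounds, tw(G) = 2.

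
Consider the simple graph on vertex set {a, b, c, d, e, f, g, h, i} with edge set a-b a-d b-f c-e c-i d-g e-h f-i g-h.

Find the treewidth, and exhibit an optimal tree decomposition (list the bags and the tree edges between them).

Every bag has size at most 3, so the width is 3 − 1 = 2 and tw(G) ≤ 2. For the lower bound, G contains the cycle i–c–e–h–g–d–a–b–f–i, so G is not a forest; only forests have treewidth ≤ 1, hence tw(G) ≥ 2. Hence tw(G) = 2 exactly.

Treewidth 2.
One optimal decomposition is:
Bags: B1 = {c, e, i}  B2 = {e, h, i}  B3 = {g, h, i}  B4 = {d, g, i}  B5 = {a, d, i}  B6 = {a, b, i}  B7 = {b, f, i}
Tree: B1–B2, B2–B3, B3–B4, B4–B5, B5–B6, B6–B7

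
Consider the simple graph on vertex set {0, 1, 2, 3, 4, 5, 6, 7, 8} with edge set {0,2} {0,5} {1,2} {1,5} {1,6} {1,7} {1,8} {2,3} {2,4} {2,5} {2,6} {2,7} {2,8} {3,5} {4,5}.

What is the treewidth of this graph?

A width-2 tree decomposition is:
Bags: B1 = {1, 2, 5}  B2 = {1, 2, 8}  B3 = {1, 2, 6}  B4 = {2, 4, 5}  B5 = {1, 2, 7}  B6 = {2, 3, 5}  B7 = {0, 2, 5}
Tree: B1–B2, B2–B3, B1–B4, B1–B5, B1–B6, B1–B7
Every bag has size at most 3, so the width is 3 − 1 = 2 and tw(G) ≤ 2. On the other hand G contains the 3-clique {0, 2, 5}. A clique must lie in a single bag of any decomposition, so no decomposition can have width below 2. Therefore the treewidth is 2.

2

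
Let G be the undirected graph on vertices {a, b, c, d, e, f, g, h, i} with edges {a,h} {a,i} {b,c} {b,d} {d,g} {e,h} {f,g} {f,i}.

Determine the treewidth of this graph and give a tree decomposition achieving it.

Treewidth 1.
Bags: B1 = {e, h}  B2 = {a, h}  B3 = {a, i}  B4 = {f, i}  B5 = {f, g}  B6 = {d, g}  B7 = {b, d}  B8 = {b, c}
Tree: B1–B2, B2–B3, B3–B4, B4–B5, B5–B6, B6–B7, B7–B8

Every bag has size at most 2, so the width is 2 − 1 = 1 and tw(G) ≤ 1. Any graph with an edge has treewidth ≥ 1, and G has the edge e–h. Hence tw(G) = 1 exactly.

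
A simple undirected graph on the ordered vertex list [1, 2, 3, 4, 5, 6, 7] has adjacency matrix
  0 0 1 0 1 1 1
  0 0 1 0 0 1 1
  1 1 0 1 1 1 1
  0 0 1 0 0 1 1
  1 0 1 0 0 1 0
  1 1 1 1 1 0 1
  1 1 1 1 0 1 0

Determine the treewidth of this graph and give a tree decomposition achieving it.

Each bag holds 4 vertices, so the decomposition has width 3, which upper-bounds the treewidth. Conversely, {1, 3, 5, 6} is a clique of size 4, and the vertices of any clique must share a bag in every tree decomposition; so some bag has ≥ 4 vertices and tw(G) ≥ 3. Therefore the treewidth is 3.

Treewidth 3.
One optimal decomposition is:
Bags: B1 = {1, 3, 6, 7}  B2 = {2, 3, 6, 7}  B3 = {3, 4, 6, 7}  B4 = {1, 3, 5, 6}
Tree: B1–B2, B1–B3, B1–B4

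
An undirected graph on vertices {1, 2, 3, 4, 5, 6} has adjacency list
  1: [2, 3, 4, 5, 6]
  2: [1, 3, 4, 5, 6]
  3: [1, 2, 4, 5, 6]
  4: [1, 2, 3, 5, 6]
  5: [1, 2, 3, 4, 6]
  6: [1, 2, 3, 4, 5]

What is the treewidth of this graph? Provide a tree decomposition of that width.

A single bag containing all 6 vertices is trivially a valid decomposition of width 5. For the lower bound, the 6 vertices {1, 2, 3, 4, 5, 6} are pairwise adjacent, and any tree decomposition puts a clique entirely inside one bag — forcing width ≥ 5. Therefore the treewidth is 5.

Treewidth 5.
One optimal decomposition is:
Bags: B1 = {1, 2, 3, 4, 5, 6}
Tree: (single bag)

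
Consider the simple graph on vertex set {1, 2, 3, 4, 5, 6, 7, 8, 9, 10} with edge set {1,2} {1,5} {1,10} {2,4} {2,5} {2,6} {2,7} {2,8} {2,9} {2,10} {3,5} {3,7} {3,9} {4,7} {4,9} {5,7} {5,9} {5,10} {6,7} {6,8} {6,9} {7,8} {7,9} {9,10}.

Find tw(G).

A width-3 tree decomposition is:
Bags: B1 = {2, 4, 7, 9}  B2 = {2, 5, 7, 9}  B3 = {3, 5, 7, 9}  B4 = {2, 6, 7, 9}  B5 = {2, 6, 7, 8}  B6 = {2, 5, 9, 10}  B7 = {1, 2, 5, 10}
Tree: B1–B2, B2–B3, B2–B4, B4–B5, B2–B6, B6–B7
Every bag has size at most 4, so the width is 4 − 1 = 3 and tw(G) ≤ 3. On the other hand G contains the 4-clique {1, 2, 5, 10}. A clique must lie in a single bag of any decomposition, so no decomposition can have width below 3. The upper and lower bounds meet at 3, so that is the treewidth.

3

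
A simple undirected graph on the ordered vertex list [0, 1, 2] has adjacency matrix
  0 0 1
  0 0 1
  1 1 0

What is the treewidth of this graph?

A width-1 tree decomposition is:
Bags: B1 = {1, 2}  B2 = {0, 2}
Tree: B1–B2
Each bag holds 2 vertices, so the decomposition has width 1, which upper-bounds the treewidth. G has an edge, so its treewidth is at least 1. Therefore the treewidth is 1.

1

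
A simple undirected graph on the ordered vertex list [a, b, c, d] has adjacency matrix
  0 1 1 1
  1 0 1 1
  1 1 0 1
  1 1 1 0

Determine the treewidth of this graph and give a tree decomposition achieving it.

Treewidth 3.
One such decomposition:
Bags: B1 = {a, b, c, d}
Tree: (single bag)

With just one bag of size 4, the width is 4 − 1 = 3, so tw(G) ≤ 3. Conversely, {a, b, c, d} is a clique of size 4, and the vertices of any clique must share a bag in every tree decomposition; so some bag has ≥ 4 vertices and tw(G) ≥ 3. Hence tw(G) = 3 exactly.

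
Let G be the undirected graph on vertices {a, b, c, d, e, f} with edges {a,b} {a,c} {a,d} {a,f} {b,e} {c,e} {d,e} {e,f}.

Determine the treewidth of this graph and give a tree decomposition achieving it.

The largest bag has 3 vertices, giving width 2; this decomposition certifies tw(G) ≤ 2. For the lower bound, G contains the cycle c–a–d–e–c, so G is not a forest; only forests have treewidth ≤ 1, hence tw(G) ≥ 2. Hence tw(G) = 2 exactly.

Treewidth 2.
One optimal decomposition is:
Bags: B1 = {a, c, e}  B2 = {a, d, e}  B3 = {a, b, e}  B4 = {a, e, f}
Tree: B1–B2, B2–B3, B3–B4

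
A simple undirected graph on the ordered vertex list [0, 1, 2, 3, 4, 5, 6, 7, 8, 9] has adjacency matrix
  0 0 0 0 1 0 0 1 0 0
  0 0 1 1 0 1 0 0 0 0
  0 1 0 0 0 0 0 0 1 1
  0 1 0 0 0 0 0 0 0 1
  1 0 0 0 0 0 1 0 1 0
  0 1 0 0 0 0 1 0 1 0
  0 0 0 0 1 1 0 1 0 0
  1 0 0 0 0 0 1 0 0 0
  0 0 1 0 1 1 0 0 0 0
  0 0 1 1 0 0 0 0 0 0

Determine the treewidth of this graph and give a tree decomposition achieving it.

Every bag has size at most 3, so the width is 3 − 1 = 2 and tw(G) ≤ 2. Since 7–0–4–6–7 is a cycle in G, G is not acyclic. Forests are exactly the graphs of treewidth ≤ 1, so tw(G) ≥ 2. Hence tw(G) = 2 exactly.

Treewidth 2.
One such decomposition:
Bags: B1 = {0, 6, 7}  B2 = {0, 4, 6}  B3 = {4, 5, 6}  B4 = {4, 5, 8}  B5 = {1, 5, 8}  B6 = {1, 2, 8}  B7 = {1, 2, 3}  B8 = {2, 3, 9}
Tree: B1–B2, B2–B3, B3–B4, B4–B5, B5–B6, B6–B7, B7–B8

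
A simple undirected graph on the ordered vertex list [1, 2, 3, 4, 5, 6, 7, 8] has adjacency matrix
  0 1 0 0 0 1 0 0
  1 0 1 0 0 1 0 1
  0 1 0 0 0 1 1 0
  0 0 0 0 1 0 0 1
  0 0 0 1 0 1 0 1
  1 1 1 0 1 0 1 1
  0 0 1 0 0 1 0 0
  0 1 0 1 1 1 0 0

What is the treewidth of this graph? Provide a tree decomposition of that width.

Treewidth 2.
Bags: B1 = {2, 6, 8}  B2 = {5, 6, 8}  B3 = {2, 3, 6}  B4 = {4, 5, 8}  B5 = {1, 2, 6}  B6 = {3, 6, 7}
Tree: B1–B2, B1–B3, B2–B4, B3–B5, B3–B6

Every bag has size at most 3, so the width is 3 − 1 = 2 and tw(G) ≤ 2. For the lower bound, the 3 vertices {4, 5, 8} are pairwise adjacent, and any tree decomposition puts a clique entirely inside one bag — forcing width ≥ 2. Combining the bounds, tw(G) = 2.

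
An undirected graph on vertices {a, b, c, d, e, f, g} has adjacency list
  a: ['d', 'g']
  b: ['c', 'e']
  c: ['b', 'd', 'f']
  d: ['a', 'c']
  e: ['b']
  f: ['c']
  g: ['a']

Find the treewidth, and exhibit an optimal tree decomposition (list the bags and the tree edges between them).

Treewidth 1.
One optimal decomposition is:
Bags: B1 = {b, e}  B2 = {b, c}  B3 = {c, d}  B4 = {a, d}  B5 = {c, f}  B6 = {a, g}
Tree: B1–B2, B2–B3, B3–B4, B3–B5, B4–B6

The largest bag has 2 vertices, giving width 1; this decomposition certifies tw(G) ≤ 1. Since G has at least one edge (e.g. e–b), it is not an edgeless graph, so tw(G) ≥ 1. Therefore the treewidth is 1.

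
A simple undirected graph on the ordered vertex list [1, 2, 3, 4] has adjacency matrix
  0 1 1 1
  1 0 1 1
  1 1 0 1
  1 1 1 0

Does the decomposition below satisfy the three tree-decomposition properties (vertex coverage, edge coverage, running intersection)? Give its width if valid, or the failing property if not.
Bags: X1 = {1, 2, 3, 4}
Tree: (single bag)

Yes; width 3.

Vertex coverage: the bags together contain {1, 2, 3, 4}, the full vertex set. Edge coverage: each edge of G has both endpoints in at least one bag. Running intersection: for every vertex, the bags containing it form a connected subtree. All three properties hold, so this is a valid tree decomposition of width max|bag| − 1 = 3, and hence tw(G) ≤ 3.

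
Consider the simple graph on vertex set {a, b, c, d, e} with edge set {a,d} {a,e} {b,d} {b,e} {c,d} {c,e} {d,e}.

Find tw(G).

2

A width-2 tree decomposition is:
Bags: B1 = {a, d, e}  B2 = {c, d, e}  B3 = {b, d, e}
Tree: B1–B2, B2–B3
Each bag holds 3 vertices, so the decomposition has width 2, which upper-bounds the treewidth. Conversely, {c, d, e} is a clique of size 3, and the vertices of any clique must share a bag in every tree decomposition; so some bag has ≥ 3 vertices and tw(G) ≥ 2. The upper and lower bounds meet at 2, so that is the treewidth.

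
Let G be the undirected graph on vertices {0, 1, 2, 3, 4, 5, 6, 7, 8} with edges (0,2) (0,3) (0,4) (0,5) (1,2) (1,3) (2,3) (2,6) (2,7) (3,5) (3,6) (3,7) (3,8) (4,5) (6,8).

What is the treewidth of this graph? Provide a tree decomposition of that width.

Every bag has size at most 3, so the width is 3 − 1 = 2 and tw(G) ≤ 2. On the other hand G contains the 3-clique {3, 6, 8}. A clique must lie in a single bag of any decomposition, so no decomposition can have width below 2. Combining the bounds, tw(G) = 2.

Treewidth 2.
One such decomposition:
Bags: B1 = {0, 2, 3}  B2 = {0, 3, 5}  B3 = {2, 3, 7}  B4 = {2, 3, 6}  B5 = {0, 4, 5}  B6 = {1, 2, 3}  B7 = {3, 6, 8}
Tree: B1–B2, B1–B3, B1–B4, B2–B5, B1–B6, B4–B7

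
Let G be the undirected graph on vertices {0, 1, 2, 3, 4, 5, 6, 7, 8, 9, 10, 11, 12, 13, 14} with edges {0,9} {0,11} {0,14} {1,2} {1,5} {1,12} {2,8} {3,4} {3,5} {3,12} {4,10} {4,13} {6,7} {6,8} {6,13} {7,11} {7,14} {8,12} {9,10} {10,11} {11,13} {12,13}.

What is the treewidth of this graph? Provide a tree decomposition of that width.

The largest bag has 4 vertices, giving width 3; this decomposition certifies tw(G) ≤ 3. For the lower bound: the 4 vertex sets {1,2,5}, {3}, {12}, {4,6,8,13} are disjoint, each induces a connected subgraph, and every pair is joined by at least one edge of G. Contracting each set to a single vertex therefore yields K_{4} as a minor, and since treewidth is minor-monotone, tw(G) ≥ tw(K_{4}) = 3. Hence tw(G) = 3 exactly.

Treewidth 3.
One optimal decomposition is:
Bags: B1 = {1, 2, 3, 5}  B2 = {1, 2, 3, 12}  B3 = {2, 3, 8, 12}  B4 = {3, 4, 8, 12}  B5 = {4, 8, 12, 13}  B6 = {4, 6, 8, 13}  B7 = {4, 6, 10, 13}  B8 = {6, 10, 11, 13}  B9 = {6, 7, 10, 11}  B10 = {7, 9, 10, 11}  B11 = {0, 7, 9, 11}  B12 = {0, 7, 9, 14}
Tree: B1–B2, B2–B3, B3–B4, B4–B5, B5–B6, B6–B7, B7–B8, B8–B9, B9–B10, B10–B11, B11–B12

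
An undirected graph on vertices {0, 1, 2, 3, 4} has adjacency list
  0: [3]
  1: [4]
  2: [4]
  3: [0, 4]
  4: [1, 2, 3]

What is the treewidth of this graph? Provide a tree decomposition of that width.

Treewidth 1.
One such decomposition:
Bags: B1 = {1, 4}  B2 = {3, 4}  B3 = {0, 3}  B4 = {2, 4}
Tree: B1–B2, B2–B3, B2–B4

Every bag has size at most 2, so the width is 2 − 1 = 1 and tw(G) ≤ 1. Any graph with an edge has treewidth ≥ 1, and G has the edge 4–1. Hence tw(G) = 1 exactly.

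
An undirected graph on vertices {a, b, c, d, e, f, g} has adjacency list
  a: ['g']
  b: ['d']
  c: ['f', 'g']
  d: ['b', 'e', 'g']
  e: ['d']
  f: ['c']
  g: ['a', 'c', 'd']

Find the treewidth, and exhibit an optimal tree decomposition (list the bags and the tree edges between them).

Treewidth 1.
One such decomposition:
Bags: B1 = {d, g}  B2 = {c, g}  B3 = {c, f}  B4 = {a, g}  B5 = {b, d}  B6 = {d, e}
Tree: B1–B2, B2–B3, B2–B4, B1–B5, B5–B6

Each bag holds 2 vertices, so the decomposition has width 1, which upper-bounds the treewidth. Since G has at least one edge (e.g. d–g), it is not an edgeless graph, so tw(G) ≥ 1. Therefore the treewidth is 1.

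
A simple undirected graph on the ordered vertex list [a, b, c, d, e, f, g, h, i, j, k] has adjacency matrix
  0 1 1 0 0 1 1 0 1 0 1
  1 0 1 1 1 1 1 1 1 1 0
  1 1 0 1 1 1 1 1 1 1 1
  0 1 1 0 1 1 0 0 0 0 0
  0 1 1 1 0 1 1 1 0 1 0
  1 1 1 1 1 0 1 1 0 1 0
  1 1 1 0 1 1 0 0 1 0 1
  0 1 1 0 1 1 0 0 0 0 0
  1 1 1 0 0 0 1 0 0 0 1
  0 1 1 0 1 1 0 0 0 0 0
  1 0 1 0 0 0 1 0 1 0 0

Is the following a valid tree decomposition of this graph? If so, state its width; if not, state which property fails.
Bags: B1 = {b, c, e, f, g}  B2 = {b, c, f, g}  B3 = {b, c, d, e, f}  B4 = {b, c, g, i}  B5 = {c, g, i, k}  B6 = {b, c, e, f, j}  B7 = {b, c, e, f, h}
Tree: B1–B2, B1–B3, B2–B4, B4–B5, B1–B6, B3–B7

A tree decomposition must satisfy three properties: every vertex lies in some bag; for every edge, both endpoints lie together in some bag; and for every vertex, the bags containing it form a connected subtree. Here vertex a appears in no bag, so the decomposition is invalid.

No — vertex a appears in no bag.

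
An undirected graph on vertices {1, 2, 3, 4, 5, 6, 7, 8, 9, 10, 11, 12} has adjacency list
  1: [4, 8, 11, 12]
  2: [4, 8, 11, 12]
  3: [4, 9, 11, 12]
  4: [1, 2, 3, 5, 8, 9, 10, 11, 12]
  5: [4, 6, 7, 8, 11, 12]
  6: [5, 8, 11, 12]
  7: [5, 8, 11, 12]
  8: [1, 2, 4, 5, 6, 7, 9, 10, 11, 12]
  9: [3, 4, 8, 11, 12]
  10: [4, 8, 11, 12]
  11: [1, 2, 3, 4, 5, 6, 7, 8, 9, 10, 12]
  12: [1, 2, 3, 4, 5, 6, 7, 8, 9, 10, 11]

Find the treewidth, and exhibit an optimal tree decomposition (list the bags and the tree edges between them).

Treewidth 4.
Bags: B1 = {4, 5, 8, 11, 12}  B2 = {5, 6, 8, 11, 12}  B3 = {4, 8, 9, 11, 12}  B4 = {3, 4, 9, 11, 12}  B5 = {1, 4, 8, 11, 12}  B6 = {4, 8, 10, 11, 12}  B7 = {5, 7, 8, 11, 12}  B8 = {2, 4, 8, 11, 12}
Tree: B1–B2, B1–B3, B3–B4, B1–B5, B5–B6, B1–B7, B3–B8

The largest bag has 5 vertices, giving width 4; this decomposition certifies tw(G) ≤ 4. For the lower bound, the 5 vertices {1, 4, 8, 11, 12} are pairwise adjacent, and any tree decomposition puts a clique entirely inside one bag — forcing width ≥ 4. Hence tw(G) = 4 exactly.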